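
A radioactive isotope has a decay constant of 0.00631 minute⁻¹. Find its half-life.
t½ = ln(2)/λ = 109.8 minutes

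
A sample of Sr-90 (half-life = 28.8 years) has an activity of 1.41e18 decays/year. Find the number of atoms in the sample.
N = A/λ = 5.858e19 atoms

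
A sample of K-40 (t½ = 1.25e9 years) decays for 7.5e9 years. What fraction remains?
N/N₀ = (1/2)^(t/t½) = 0.01562 = 1.56%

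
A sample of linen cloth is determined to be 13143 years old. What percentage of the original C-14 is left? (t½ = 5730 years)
N/N₀ = (1/2)^(t/t½) = 0.2039 = 20.4%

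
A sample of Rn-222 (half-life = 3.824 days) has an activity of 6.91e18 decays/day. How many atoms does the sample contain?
N = A/λ = 3.812e19 atoms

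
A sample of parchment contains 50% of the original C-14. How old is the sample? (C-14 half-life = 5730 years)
Age = t½ × log₂(1/ratio) = 5730 years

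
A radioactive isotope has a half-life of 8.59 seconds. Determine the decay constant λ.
λ = ln(2)/t½ = 0.08069 second⁻¹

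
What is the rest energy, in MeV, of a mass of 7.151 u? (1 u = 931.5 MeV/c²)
E = mc² = 6661 MeV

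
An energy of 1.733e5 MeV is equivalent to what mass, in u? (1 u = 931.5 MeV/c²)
m = E/c² = 186 u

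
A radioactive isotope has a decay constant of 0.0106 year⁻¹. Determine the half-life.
t½ = ln(2)/λ = 65.39 years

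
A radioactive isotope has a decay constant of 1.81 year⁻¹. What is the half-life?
t½ = ln(2)/λ = 0.383 years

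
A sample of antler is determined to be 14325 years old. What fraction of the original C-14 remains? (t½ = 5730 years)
N/N₀ = (1/2)^(t/t½) = 0.1768 = 17.7%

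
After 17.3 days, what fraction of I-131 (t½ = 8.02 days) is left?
N/N₀ = (1/2)^(t/t½) = 0.2242 = 22.4%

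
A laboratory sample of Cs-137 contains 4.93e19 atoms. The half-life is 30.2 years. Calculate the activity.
A = λN = 1.132e18 decays/year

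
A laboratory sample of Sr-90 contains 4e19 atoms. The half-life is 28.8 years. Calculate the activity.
A = λN = 9.627e17 decays/year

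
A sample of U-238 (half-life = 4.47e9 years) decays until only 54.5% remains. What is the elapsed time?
t = t½ × log₂(N₀/N) = 3.914e9 years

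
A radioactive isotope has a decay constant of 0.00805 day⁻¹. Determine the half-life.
t½ = ln(2)/λ = 86.11 days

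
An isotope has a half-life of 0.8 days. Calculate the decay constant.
λ = ln(2)/t½ = 0.8664 day⁻¹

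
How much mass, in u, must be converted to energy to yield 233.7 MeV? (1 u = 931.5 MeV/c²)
m = E/c² = 0.2509 u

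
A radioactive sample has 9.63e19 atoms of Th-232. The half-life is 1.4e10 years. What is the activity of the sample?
A = λN = 4.768e9 decays/year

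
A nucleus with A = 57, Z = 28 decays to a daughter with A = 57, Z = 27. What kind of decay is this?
ΔA = 0, ΔZ = -1 ⇒ beta-plus decay (β⁺) or electron capture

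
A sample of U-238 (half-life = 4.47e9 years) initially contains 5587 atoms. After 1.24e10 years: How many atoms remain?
N = N₀(1/2)^(t/t½) = 816.8 atoms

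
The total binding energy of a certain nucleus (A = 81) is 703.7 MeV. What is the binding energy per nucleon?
B.E./A = 703.7/81 = 8.688 MeV/nucleon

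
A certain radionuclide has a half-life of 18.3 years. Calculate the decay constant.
λ = ln(2)/t½ = 0.03788 year⁻¹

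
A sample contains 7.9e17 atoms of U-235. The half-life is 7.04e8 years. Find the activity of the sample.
A = λN = 7.778e8 decays/year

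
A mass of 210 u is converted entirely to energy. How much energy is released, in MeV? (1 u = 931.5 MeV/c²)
E = mc² = 1.956e5 MeV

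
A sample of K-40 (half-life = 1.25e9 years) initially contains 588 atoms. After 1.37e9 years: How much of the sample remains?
N = N₀(1/2)^(t/t½) = 275.1 atoms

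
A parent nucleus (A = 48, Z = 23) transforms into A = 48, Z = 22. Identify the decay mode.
ΔA = 0, ΔZ = -1 ⇒ beta-plus decay (β⁺) or electron capture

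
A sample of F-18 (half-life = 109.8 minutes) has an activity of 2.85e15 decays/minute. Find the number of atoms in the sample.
N = A/λ = 4.515e17 atoms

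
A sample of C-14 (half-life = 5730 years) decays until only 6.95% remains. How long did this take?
t = t½ × log₂(N₀/N) = 22040 years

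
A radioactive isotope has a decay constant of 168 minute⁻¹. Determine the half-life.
t½ = ln(2)/λ = 0.004126 minutes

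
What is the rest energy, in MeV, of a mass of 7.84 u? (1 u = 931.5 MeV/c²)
E = mc² = 7303 MeV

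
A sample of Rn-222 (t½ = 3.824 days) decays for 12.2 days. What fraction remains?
N/N₀ = (1/2)^(t/t½) = 0.1095 = 11%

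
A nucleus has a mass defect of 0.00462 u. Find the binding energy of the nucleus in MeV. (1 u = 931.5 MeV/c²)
B.E. = Δm × 931.5 = 4.304 MeV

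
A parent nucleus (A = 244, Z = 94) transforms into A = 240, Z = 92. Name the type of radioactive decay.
ΔA = -4, ΔZ = -2 ⇒ alpha decay (α)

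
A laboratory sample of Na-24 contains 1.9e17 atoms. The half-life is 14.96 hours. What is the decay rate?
A = λN = 8.803e15 decays/hour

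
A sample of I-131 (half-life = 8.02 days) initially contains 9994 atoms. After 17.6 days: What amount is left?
N = N₀(1/2)^(t/t½) = 2183 atoms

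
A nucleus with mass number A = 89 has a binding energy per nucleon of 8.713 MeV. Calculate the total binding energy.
B.E. = 8.713 × 89 = 775.5 MeV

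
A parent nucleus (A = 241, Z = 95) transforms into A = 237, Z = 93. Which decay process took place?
ΔA = -4, ΔZ = -2 ⇒ alpha decay (α)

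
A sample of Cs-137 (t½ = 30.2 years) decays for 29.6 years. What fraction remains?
N/N₀ = (1/2)^(t/t½) = 0.5069 = 50.7%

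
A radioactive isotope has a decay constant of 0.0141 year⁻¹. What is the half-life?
t½ = ln(2)/λ = 49.16 years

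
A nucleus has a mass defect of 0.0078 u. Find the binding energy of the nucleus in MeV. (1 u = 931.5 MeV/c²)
B.E. = Δm × 931.5 = 7.266 MeV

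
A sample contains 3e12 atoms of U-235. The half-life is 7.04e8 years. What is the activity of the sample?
A = λN = 2954 decays/year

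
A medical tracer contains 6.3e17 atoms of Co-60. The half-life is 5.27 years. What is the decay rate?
A = λN = 8.286e16 decays/year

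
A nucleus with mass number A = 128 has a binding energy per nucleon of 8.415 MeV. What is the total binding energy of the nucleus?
B.E. = 8.415 × 128 = 1077 MeV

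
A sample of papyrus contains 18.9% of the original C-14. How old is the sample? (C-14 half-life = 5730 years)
Age = t½ × log₂(1/ratio) = 13770 years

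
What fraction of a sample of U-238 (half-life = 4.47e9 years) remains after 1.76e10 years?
N/N₀ = (1/2)^(t/t½) = 0.06527 = 6.53%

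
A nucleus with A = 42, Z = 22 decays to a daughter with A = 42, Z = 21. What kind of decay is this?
ΔA = 0, ΔZ = -1 ⇒ beta-plus decay (β⁺) or electron capture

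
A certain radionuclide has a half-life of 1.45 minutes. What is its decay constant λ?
λ = ln(2)/t½ = 0.478 minute⁻¹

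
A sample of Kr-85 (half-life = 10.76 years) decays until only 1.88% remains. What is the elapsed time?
t = t½ × log₂(N₀/N) = 61.69 years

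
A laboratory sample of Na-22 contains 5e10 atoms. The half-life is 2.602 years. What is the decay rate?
A = λN = 1.332e10 decays/year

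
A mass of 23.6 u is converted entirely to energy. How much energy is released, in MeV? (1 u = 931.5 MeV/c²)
E = mc² = 21980 MeV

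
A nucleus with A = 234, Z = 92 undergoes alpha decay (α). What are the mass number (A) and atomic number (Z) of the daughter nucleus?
Daughter: A = 230, Z = 90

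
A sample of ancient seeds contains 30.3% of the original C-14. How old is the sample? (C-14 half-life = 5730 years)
Age = t½ × log₂(1/ratio) = 9871 years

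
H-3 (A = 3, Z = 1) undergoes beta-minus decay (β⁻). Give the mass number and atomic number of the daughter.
Daughter: A = 3, Z = 2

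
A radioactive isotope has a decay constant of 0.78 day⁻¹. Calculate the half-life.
t½ = ln(2)/λ = 0.8887 days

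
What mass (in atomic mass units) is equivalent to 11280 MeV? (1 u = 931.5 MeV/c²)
m = E/c² = 12.11 u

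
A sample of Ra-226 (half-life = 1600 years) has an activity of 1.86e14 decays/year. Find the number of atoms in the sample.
N = A/λ = 4.293e17 atoms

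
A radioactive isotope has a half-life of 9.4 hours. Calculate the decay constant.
λ = ln(2)/t½ = 0.07374 hour⁻¹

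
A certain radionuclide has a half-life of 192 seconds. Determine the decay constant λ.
λ = ln(2)/t½ = 0.00361 second⁻¹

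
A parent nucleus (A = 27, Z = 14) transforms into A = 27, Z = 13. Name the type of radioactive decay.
ΔA = 0, ΔZ = -1 ⇒ beta-plus decay (β⁺) or electron capture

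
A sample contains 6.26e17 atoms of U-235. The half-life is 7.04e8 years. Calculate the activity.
A = λN = 6.163e8 decays/year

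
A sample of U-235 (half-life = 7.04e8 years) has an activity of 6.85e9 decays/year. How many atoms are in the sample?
N = A/λ = 6.957e18 atoms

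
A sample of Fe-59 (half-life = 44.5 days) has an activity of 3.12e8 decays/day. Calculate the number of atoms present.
N = A/λ = 2.003e10 atoms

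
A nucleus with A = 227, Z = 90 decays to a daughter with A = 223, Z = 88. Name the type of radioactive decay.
ΔA = -4, ΔZ = -2 ⇒ alpha decay (α)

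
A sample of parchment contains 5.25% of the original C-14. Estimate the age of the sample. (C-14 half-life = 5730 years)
Age = t½ × log₂(1/ratio) = 24360 years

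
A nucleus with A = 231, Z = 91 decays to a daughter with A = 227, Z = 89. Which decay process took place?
ΔA = -4, ΔZ = -2 ⇒ alpha decay (α)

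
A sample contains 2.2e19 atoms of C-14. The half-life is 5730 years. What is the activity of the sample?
A = λN = 2.661e15 decays/year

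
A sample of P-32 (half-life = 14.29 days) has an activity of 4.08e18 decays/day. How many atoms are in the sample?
N = A/λ = 8.411e19 atoms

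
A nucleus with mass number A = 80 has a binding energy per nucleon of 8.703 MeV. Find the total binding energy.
B.E. = 8.703 × 80 = 696.2 MeV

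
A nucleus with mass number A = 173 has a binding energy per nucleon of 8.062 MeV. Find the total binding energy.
B.E. = 8.062 × 173 = 1395 MeV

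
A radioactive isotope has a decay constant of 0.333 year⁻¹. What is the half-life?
t½ = ln(2)/λ = 2.082 years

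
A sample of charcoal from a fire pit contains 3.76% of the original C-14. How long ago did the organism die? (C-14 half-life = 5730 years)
Age = t½ × log₂(1/ratio) = 27120 years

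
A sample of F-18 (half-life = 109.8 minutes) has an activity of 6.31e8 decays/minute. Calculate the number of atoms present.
N = A/λ = 9.996e10 atoms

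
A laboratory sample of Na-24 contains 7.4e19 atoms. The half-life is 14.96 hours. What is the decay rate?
A = λN = 3.429e18 decays/hour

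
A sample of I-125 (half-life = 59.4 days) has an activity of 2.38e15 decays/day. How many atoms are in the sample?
N = A/λ = 2.04e17 atoms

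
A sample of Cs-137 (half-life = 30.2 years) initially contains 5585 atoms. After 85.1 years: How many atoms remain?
N = N₀(1/2)^(t/t½) = 792.1 atoms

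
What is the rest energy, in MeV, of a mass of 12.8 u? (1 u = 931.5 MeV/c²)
E = mc² = 11920 MeV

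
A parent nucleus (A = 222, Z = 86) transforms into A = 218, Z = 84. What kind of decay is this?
ΔA = -4, ΔZ = -2 ⇒ alpha decay (α)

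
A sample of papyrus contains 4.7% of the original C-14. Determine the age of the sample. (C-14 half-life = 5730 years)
Age = t½ × log₂(1/ratio) = 25280 years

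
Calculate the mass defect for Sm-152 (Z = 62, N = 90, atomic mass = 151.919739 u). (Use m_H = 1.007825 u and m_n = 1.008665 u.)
Δm = Z·m_H + N·m_n − M = 1.345 u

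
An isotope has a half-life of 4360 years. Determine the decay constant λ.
λ = ln(2)/t½ = 1.59e-4 year⁻¹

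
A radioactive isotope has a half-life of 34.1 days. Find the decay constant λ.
λ = ln(2)/t½ = 0.02033 day⁻¹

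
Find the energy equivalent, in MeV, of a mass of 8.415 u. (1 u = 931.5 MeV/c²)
E = mc² = 7839 MeV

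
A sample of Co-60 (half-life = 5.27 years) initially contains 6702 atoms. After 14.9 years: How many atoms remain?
N = N₀(1/2)^(t/t½) = 944.3 atoms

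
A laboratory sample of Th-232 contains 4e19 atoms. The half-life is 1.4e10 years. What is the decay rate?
A = λN = 1.98e9 decays/year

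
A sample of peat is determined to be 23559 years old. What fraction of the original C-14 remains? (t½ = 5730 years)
N/N₀ = (1/2)^(t/t½) = 0.05785 = 5.79%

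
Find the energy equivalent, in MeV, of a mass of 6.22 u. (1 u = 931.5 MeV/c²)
E = mc² = 5794 MeV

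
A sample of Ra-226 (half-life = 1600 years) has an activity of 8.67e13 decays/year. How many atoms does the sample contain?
N = A/λ = 2.001e17 atoms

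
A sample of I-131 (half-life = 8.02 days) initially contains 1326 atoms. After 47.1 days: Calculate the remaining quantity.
N = N₀(1/2)^(t/t½) = 22.63 atoms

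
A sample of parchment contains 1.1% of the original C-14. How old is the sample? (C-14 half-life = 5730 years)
Age = t½ × log₂(1/ratio) = 37280 years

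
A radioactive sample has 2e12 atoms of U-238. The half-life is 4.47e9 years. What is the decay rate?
A = λN = 310.1 decays/year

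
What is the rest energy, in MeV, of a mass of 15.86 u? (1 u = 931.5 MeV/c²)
E = mc² = 14770 MeV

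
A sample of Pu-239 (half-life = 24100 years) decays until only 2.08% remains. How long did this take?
t = t½ × log₂(N₀/N) = 1.347e5 years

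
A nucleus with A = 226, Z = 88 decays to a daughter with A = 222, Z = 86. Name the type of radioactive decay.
ΔA = -4, ΔZ = -2 ⇒ alpha decay (α)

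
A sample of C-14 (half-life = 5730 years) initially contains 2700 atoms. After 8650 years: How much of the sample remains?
N = N₀(1/2)^(t/t½) = 948.3 atoms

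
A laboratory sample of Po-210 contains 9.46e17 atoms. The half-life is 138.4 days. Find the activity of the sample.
A = λN = 4.738e15 decays/day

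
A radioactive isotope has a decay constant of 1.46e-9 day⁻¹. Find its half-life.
t½ = ln(2)/λ = 4.748e8 days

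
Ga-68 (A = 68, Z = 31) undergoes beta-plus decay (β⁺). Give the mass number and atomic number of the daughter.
Daughter: A = 68, Z = 30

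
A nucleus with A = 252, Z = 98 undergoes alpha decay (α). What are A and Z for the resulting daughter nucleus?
Daughter: A = 248, Z = 96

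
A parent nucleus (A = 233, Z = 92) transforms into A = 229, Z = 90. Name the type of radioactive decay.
ΔA = -4, ΔZ = -2 ⇒ alpha decay (α)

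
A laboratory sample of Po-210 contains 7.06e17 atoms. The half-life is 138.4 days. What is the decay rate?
A = λN = 3.536e15 decays/day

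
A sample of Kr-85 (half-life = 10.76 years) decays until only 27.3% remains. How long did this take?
t = t½ × log₂(N₀/N) = 20.15 years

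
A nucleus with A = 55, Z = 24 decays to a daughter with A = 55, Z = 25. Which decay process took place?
ΔA = 0, ΔZ = +1 ⇒ beta-minus decay (β⁻)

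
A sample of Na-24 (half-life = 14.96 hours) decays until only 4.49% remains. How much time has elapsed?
t = t½ × log₂(N₀/N) = 66.98 hours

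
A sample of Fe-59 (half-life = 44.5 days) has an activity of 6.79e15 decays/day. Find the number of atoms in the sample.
N = A/λ = 4.359e17 atoms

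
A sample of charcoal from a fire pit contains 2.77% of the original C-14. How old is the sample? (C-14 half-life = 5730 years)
Age = t½ × log₂(1/ratio) = 29650 years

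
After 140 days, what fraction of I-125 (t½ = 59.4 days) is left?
N/N₀ = (1/2)^(t/t½) = 0.1952 = 19.5%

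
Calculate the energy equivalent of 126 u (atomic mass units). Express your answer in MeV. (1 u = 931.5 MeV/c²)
E = mc² = 1.174e5 MeV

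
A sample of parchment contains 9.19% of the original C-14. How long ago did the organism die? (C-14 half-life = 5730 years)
Age = t½ × log₂(1/ratio) = 19730 years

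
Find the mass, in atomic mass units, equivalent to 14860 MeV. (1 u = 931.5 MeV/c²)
m = E/c² = 15.95 u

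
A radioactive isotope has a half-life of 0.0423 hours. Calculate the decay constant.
λ = ln(2)/t½ = 16.39 hour⁻¹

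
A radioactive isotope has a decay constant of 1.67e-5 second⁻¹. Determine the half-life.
t½ = ln(2)/λ = 41510 seconds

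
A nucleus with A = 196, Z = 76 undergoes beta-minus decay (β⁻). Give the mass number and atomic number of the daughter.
Daughter: A = 196, Z = 77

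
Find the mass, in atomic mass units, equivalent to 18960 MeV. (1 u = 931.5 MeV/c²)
m = E/c² = 20.35 u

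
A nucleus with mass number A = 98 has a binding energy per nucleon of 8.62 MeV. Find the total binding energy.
B.E. = 8.62 × 98 = 844.8 MeV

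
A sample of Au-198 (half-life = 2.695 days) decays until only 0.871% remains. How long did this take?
t = t½ × log₂(N₀/N) = 18.44 days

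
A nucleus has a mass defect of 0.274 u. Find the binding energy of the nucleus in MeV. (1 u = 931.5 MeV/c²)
B.E. = Δm × 931.5 = 255.2 MeV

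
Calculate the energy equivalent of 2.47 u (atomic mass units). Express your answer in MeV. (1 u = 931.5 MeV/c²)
E = mc² = 2301 MeV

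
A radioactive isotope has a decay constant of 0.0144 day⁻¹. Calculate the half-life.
t½ = ln(2)/λ = 48.14 days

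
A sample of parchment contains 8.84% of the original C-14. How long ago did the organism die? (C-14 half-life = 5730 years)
Age = t½ × log₂(1/ratio) = 20050 years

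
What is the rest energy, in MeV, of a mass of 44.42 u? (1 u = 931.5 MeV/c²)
E = mc² = 41380 MeV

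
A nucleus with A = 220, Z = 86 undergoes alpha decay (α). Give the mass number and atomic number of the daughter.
Daughter: A = 216, Z = 84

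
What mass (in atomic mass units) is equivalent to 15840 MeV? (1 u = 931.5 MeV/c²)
m = E/c² = 17 u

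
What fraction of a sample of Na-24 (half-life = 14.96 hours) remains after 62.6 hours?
N/N₀ = (1/2)^(t/t½) = 0.055 = 5.5%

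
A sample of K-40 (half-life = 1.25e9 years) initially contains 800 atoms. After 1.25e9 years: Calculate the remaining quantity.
N = N₀(1/2)^(t/t½) = 400 atoms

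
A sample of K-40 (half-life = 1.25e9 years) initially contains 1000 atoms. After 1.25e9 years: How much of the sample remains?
N = N₀(1/2)^(t/t½) = 500 atoms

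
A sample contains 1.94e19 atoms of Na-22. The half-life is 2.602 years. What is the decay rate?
A = λN = 5.168e18 decays/year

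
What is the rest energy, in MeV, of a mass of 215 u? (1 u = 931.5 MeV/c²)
E = mc² = 2.003e5 MeV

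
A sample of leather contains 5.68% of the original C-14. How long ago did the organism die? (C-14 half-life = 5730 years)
Age = t½ × log₂(1/ratio) = 23710 years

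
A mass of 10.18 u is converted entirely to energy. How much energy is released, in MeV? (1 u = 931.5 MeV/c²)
E = mc² = 9483 MeV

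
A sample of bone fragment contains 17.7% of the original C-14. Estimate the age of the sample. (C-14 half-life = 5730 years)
Age = t½ × log₂(1/ratio) = 14310 years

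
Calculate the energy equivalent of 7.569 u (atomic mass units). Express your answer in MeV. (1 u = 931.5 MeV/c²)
E = mc² = 7051 MeV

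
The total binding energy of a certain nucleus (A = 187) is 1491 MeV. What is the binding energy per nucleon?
B.E./A = 1491/187 = 7.973 MeV/nucleon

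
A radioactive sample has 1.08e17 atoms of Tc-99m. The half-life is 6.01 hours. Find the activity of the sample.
A = λN = 1.246e16 decays/hour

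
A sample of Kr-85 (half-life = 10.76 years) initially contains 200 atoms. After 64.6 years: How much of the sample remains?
N = N₀(1/2)^(t/t½) = 3.117 atoms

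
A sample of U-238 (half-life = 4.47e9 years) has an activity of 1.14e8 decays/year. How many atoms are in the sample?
N = A/λ = 7.352e17 atoms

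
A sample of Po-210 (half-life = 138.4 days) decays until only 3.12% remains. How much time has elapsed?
t = t½ × log₂(N₀/N) = 692.3 days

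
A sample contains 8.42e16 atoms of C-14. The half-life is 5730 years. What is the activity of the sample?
A = λN = 1.019e13 decays/year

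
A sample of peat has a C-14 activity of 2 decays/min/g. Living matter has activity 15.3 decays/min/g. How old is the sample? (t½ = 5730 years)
Age = t½ × log₂(A₀/A) = 16820 years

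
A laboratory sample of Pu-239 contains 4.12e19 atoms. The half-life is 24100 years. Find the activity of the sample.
A = λN = 1.185e15 decays/year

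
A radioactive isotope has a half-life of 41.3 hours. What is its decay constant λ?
λ = ln(2)/t½ = 0.01678 hour⁻¹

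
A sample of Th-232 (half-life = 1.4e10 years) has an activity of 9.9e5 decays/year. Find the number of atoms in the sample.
N = A/λ = 2e16 atoms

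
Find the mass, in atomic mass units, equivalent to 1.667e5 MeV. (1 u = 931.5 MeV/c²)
m = E/c² = 179 u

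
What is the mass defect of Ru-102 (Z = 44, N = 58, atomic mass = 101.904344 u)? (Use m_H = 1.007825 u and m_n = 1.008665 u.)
Δm = Z·m_H + N·m_n − M = 0.9425 u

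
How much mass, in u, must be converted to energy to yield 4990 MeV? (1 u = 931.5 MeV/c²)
m = E/c² = 5.357 u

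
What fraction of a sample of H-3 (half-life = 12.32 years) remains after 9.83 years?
N/N₀ = (1/2)^(t/t½) = 0.5752 = 57.5%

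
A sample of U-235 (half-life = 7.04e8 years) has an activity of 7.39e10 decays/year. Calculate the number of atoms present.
N = A/λ = 7.506e19 atoms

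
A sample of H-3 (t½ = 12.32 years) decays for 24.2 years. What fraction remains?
N/N₀ = (1/2)^(t/t½) = 0.2563 = 25.6%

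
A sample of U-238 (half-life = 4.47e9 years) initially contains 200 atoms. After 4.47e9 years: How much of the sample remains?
N = N₀(1/2)^(t/t½) = 100 atoms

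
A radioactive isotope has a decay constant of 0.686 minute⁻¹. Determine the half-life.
t½ = ln(2)/λ = 1.01 minutes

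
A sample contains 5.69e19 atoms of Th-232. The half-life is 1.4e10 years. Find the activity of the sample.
A = λN = 2.817e9 decays/year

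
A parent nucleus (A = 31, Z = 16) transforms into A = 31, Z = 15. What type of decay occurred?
ΔA = 0, ΔZ = -1 ⇒ beta-plus decay (β⁺) or electron capture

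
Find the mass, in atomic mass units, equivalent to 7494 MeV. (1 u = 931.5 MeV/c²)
m = E/c² = 8.045 u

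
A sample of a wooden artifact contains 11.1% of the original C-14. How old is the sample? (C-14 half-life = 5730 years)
Age = t½ × log₂(1/ratio) = 18170 years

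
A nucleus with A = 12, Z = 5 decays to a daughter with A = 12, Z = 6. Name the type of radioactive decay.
ΔA = 0, ΔZ = +1 ⇒ beta-minus decay (β⁻)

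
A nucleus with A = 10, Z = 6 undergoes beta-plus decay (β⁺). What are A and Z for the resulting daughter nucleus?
Daughter: A = 10, Z = 5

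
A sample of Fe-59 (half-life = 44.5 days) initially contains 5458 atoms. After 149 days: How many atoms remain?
N = N₀(1/2)^(t/t½) = 535.9 atoms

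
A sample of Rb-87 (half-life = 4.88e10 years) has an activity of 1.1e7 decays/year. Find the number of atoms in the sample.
N = A/λ = 7.744e17 atoms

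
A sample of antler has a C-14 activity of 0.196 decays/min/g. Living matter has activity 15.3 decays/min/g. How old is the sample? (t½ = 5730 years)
Age = t½ × log₂(A₀/A) = 36020 years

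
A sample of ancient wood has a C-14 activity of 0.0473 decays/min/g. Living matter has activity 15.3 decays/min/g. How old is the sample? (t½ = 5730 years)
Age = t½ × log₂(A₀/A) = 47770 years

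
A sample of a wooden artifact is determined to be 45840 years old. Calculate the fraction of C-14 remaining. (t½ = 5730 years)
N/N₀ = (1/2)^(t/t½) = 0.003906 = 0.391%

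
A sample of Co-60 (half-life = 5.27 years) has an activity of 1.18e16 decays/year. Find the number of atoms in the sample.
N = A/λ = 8.972e16 atoms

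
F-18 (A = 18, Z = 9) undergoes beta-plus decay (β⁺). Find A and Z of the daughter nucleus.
Daughter: A = 18, Z = 8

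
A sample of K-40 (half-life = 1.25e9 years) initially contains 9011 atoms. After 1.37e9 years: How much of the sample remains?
N = N₀(1/2)^(t/t½) = 4215 atoms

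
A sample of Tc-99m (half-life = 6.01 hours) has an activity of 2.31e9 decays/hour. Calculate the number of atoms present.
N = A/λ = 2.003e10 atoms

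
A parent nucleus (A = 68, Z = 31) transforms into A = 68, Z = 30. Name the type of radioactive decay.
ΔA = 0, ΔZ = -1 ⇒ beta-plus decay (β⁺) or electron capture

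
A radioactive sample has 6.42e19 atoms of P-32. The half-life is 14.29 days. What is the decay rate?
A = λN = 3.114e18 decays/day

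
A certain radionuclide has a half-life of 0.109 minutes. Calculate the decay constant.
λ = ln(2)/t½ = 6.359 minute⁻¹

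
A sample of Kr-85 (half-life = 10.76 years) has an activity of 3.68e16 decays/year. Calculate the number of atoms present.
N = A/λ = 5.713e17 atoms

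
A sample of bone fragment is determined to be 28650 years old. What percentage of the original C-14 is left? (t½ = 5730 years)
N/N₀ = (1/2)^(t/t½) = 0.03125 = 3.12%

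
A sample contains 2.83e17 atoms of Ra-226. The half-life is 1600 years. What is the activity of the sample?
A = λN = 1.226e14 decays/year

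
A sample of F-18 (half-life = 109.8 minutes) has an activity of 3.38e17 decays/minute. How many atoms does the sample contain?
N = A/λ = 5.354e19 atoms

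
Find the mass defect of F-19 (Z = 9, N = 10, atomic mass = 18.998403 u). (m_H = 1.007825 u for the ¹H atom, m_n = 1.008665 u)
Δm = Z·m_H + N·m_n − M = 0.1587 u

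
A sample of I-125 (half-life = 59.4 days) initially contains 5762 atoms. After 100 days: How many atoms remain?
N = N₀(1/2)^(t/t½) = 1794 atoms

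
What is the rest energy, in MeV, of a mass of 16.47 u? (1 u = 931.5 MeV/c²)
E = mc² = 15340 MeV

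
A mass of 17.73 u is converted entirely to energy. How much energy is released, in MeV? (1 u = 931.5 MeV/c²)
E = mc² = 16520 MeV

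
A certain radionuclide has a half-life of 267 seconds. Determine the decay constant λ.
λ = ln(2)/t½ = 0.002596 second⁻¹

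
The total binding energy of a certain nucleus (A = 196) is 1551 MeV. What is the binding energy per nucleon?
B.E./A = 1551/196 = 7.913 MeV/nucleon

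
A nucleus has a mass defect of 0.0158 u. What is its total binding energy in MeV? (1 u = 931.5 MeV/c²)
B.E. = Δm × 931.5 = 14.72 MeV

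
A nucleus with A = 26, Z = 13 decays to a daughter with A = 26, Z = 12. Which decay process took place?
ΔA = 0, ΔZ = -1 ⇒ beta-plus decay (β⁺) or electron capture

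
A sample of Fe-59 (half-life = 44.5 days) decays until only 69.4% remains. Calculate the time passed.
t = t½ × log₂(N₀/N) = 23.45 days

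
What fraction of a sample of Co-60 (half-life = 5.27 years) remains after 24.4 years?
N/N₀ = (1/2)^(t/t½) = 0.04039 = 4.04%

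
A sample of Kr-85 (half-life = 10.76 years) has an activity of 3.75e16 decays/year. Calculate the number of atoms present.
N = A/λ = 5.821e17 atoms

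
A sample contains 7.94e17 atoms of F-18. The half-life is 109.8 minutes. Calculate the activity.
A = λN = 5.012e15 decays/minute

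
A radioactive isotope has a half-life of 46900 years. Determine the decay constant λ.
λ = ln(2)/t½ = 1.478e-5 year⁻¹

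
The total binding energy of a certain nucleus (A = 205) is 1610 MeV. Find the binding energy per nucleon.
B.E./A = 1610/205 = 7.854 MeV/nucleon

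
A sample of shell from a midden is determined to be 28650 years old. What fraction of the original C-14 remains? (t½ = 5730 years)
N/N₀ = (1/2)^(t/t½) = 0.03125 = 3.12%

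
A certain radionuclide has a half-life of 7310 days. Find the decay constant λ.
λ = ln(2)/t½ = 9.482e-5 day⁻¹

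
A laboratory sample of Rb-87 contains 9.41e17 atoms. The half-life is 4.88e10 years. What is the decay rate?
A = λN = 1.337e7 decays/year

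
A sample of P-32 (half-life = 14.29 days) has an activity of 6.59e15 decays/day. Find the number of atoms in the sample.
N = A/λ = 1.359e17 atoms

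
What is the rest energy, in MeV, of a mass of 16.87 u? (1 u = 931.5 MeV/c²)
E = mc² = 15710 MeV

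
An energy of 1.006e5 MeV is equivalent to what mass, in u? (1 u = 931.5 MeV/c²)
m = E/c² = 108 u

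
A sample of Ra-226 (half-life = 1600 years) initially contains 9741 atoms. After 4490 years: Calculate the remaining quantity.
N = N₀(1/2)^(t/t½) = 1393 atoms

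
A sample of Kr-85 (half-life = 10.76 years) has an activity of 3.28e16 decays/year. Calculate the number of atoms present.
N = A/λ = 5.092e17 atoms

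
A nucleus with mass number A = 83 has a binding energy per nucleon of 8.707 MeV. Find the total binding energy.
B.E. = 8.707 × 83 = 722.7 MeV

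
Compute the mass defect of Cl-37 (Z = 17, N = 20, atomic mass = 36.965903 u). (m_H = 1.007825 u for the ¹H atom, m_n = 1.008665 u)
Δm = Z·m_H + N·m_n − M = 0.3404 u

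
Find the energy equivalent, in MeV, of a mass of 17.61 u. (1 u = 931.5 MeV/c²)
E = mc² = 16400 MeV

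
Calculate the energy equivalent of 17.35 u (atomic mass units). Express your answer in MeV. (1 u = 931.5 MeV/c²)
E = mc² = 16160 MeV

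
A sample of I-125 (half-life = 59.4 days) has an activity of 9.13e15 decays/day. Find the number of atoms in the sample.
N = A/λ = 7.824e17 atoms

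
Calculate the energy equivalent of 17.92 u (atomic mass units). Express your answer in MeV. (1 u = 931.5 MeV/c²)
E = mc² = 16690 MeV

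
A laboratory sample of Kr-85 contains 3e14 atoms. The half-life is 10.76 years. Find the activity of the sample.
A = λN = 1.933e13 decays/year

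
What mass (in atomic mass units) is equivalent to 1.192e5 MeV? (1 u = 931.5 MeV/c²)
m = E/c² = 128 u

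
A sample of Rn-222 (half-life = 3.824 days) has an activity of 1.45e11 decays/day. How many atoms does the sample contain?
N = A/λ = 7.999e11 atoms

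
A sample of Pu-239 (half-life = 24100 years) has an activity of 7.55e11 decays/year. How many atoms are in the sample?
N = A/λ = 2.625e16 atoms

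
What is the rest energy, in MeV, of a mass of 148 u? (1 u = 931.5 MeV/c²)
E = mc² = 1.379e5 MeV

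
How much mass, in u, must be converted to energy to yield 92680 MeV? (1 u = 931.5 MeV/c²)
m = E/c² = 99.5 u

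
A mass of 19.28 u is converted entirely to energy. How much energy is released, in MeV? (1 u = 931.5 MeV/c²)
E = mc² = 17960 MeV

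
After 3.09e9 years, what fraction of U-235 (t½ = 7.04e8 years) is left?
N/N₀ = (1/2)^(t/t½) = 0.04772 = 4.77%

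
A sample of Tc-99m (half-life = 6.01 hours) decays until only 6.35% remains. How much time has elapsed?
t = t½ × log₂(N₀/N) = 23.9 hours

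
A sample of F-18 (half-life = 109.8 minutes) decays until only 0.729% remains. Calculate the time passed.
t = t½ × log₂(N₀/N) = 779.6 minutes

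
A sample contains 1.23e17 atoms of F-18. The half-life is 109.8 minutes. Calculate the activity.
A = λN = 7.765e14 decays/minute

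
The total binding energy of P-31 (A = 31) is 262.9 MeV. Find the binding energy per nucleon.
B.E./A = 262.9/31 = 8.481 MeV/nucleon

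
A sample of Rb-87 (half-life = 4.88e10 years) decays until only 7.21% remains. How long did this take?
t = t½ × log₂(N₀/N) = 1.851e11 years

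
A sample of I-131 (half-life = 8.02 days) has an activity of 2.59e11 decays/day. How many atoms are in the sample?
N = A/λ = 2.997e12 atoms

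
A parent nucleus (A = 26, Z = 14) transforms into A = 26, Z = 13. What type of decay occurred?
ΔA = 0, ΔZ = -1 ⇒ beta-plus decay (β⁺) or electron capture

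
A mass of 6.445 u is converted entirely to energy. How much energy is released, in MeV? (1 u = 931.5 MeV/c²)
E = mc² = 6004 MeV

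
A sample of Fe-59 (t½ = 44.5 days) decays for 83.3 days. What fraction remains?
N/N₀ = (1/2)^(t/t½) = 0.2732 = 27.3%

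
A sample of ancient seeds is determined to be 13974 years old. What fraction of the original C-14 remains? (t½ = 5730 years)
N/N₀ = (1/2)^(t/t½) = 0.1844 = 18.4%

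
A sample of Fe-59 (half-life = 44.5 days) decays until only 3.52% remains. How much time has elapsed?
t = t½ × log₂(N₀/N) = 214.9 days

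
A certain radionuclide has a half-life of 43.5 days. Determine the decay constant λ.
λ = ln(2)/t½ = 0.01593 day⁻¹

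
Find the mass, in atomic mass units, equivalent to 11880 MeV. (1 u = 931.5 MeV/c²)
m = E/c² = 12.75 u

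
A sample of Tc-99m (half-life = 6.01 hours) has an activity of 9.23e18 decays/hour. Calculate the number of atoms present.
N = A/λ = 8.003e19 atoms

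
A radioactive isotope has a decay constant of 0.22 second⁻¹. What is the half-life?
t½ = ln(2)/λ = 3.151 seconds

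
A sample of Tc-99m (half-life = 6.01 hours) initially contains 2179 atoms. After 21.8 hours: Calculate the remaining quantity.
N = N₀(1/2)^(t/t½) = 176.3 atoms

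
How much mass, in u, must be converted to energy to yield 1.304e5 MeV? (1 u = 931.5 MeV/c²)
m = E/c² = 140 u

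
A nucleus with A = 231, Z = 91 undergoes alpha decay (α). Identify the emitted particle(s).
α particle = ⁴₂He (2 protons + 2 neutrons)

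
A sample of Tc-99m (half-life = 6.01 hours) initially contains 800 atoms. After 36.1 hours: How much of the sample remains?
N = N₀(1/2)^(t/t½) = 12.44 atoms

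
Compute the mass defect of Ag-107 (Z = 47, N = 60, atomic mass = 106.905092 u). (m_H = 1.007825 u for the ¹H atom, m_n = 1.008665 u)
Δm = Z·m_H + N·m_n − M = 0.9826 u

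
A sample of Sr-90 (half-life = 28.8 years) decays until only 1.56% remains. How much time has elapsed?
t = t½ × log₂(N₀/N) = 172.9 years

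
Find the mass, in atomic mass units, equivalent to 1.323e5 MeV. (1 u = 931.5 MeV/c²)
m = E/c² = 142 u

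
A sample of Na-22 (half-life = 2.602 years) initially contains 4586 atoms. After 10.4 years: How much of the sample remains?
N = N₀(1/2)^(t/t½) = 287.2 atoms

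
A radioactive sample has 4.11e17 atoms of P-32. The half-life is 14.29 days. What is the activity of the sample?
A = λN = 1.994e16 decays/day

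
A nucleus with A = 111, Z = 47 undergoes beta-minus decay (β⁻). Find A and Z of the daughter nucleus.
Daughter: A = 111, Z = 48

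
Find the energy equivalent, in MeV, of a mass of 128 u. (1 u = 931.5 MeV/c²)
E = mc² = 1.192e5 MeV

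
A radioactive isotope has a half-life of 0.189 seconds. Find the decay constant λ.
λ = ln(2)/t½ = 3.667 second⁻¹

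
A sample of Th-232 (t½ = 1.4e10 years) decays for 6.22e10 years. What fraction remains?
N/N₀ = (1/2)^(t/t½) = 0.04598 = 4.6%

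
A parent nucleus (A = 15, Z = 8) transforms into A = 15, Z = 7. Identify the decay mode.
ΔA = 0, ΔZ = -1 ⇒ beta-plus decay (β⁺) or electron capture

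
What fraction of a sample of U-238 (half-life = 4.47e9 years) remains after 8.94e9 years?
N/N₀ = (1/2)^(t/t½) = 0.25 = 25%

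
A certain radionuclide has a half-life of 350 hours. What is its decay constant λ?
λ = ln(2)/t½ = 0.00198 hour⁻¹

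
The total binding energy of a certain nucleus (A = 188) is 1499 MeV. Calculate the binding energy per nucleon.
B.E./A = 1499/188 = 7.973 MeV/nucleon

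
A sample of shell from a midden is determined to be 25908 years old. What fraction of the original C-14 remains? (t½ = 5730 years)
N/N₀ = (1/2)^(t/t½) = 0.04354 = 4.35%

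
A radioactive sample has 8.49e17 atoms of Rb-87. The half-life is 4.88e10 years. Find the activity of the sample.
A = λN = 1.206e7 decays/year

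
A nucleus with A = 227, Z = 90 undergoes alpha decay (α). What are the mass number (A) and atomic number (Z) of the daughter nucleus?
Daughter: A = 223, Z = 88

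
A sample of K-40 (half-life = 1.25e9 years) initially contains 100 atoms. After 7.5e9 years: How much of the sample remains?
N = N₀(1/2)^(t/t½) = 1.562 atoms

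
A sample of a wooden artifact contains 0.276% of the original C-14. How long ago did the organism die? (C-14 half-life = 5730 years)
Age = t½ × log₂(1/ratio) = 48710 years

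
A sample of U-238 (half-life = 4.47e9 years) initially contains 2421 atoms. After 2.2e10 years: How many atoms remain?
N = N₀(1/2)^(t/t½) = 79.88 atoms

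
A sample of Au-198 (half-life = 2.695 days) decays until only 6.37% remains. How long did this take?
t = t½ × log₂(N₀/N) = 10.71 days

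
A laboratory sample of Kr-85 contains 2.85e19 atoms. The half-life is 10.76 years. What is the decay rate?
A = λN = 1.836e18 decays/year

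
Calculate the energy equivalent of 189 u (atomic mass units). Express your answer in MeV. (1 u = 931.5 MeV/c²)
E = mc² = 1.761e5 MeV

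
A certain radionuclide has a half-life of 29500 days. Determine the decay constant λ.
λ = ln(2)/t½ = 2.35e-5 day⁻¹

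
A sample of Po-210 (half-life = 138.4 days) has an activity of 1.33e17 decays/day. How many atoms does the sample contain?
N = A/λ = 2.656e19 atoms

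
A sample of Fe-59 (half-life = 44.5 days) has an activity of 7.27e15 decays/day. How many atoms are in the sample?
N = A/λ = 4.667e17 atoms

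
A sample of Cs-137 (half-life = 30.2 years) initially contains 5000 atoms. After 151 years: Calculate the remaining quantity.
N = N₀(1/2)^(t/t½) = 156.2 atoms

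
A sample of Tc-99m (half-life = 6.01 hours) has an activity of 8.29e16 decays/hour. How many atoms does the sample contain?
N = A/λ = 7.188e17 atoms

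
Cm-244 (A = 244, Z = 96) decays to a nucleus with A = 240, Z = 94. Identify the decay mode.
ΔA = -4, ΔZ = -2 ⇒ alpha decay (α)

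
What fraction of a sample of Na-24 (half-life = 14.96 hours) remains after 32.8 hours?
N/N₀ = (1/2)^(t/t½) = 0.2188 = 21.9%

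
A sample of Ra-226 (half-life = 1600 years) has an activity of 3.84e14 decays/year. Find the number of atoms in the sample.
N = A/λ = 8.864e17 atoms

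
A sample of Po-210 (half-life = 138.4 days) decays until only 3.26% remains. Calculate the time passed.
t = t½ × log₂(N₀/N) = 683.6 days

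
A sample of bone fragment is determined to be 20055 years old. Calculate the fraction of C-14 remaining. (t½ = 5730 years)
N/N₀ = (1/2)^(t/t½) = 0.08839 = 8.84%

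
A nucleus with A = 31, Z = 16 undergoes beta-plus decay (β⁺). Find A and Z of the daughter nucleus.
Daughter: A = 31, Z = 15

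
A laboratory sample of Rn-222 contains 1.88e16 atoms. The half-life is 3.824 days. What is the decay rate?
A = λN = 3.408e15 decays/day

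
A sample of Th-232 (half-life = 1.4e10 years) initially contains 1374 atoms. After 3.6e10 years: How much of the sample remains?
N = N₀(1/2)^(t/t½) = 231.2 atoms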